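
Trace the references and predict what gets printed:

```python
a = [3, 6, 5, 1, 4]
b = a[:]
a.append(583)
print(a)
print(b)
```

Key concept: slice [:] creates copy.
Step by step:
`a = [3, 6, 5, 1, 4]` → a = [3, 6, 5, 1, 4]
`b = a[:]` → b = [3, 6, 5, 1, 4]
`a.append(583)` → a = [3, 6, 5, 1, 4, 583]
`print(a)` → prints [3, 6, 5, 1, 4, 583]
`print(b)` → prints [3, 6, 5, 1, 4]

Answer:
[3, 6, 5, 1, 4, 583]
[3, 6, 5, 1, 4]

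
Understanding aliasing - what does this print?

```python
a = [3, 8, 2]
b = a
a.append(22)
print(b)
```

Key concept: basic list aliasing.
Step by step:
`a = [3, 8, 2]` → a = [3, 8, 2]
`b = a` → b = [3, 8, 2] (same object as a)
`a.append(22)` → a = [3, 8, 2, 22] (same object as b); b = [3, 8, 2, 22] (same object as a)
`print(b)` → prints [3, 8, 2, 22]

Answer: [3, 8, 2, 22]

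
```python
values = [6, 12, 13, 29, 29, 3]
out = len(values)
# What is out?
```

Trace:
`values = [6, 12, 13, 29, 29, 3]` → values = [6, 12, 13, 29, 29, 3]
`out = len(values)` → out = 6
So out = 6

Answer: 6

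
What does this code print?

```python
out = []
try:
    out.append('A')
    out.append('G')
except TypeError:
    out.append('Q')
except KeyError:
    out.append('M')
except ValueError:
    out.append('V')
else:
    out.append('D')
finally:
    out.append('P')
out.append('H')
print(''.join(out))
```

Execution trace: 'A' (try body) → 'G' (try body, no exception) → 'D' (else) → 'P' (finally) → 'H' (after the try/except). Output: AGDPH

Answer: AGDPH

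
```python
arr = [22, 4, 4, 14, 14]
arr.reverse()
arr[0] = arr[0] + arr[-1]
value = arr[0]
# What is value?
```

Trace:
`arr = [22, 4, 4, 14, 14]` → arr = [22, 4, 4, 14, 14]
`arr.reverse()` → arr = [14, 14, 4, 4, 22]
`arr[0] = arr[0] + arr[-1]` → arr = [36, 14, 4, 4, 22]
`value = arr[0]` → value = 36
So value = 36

Answer: 36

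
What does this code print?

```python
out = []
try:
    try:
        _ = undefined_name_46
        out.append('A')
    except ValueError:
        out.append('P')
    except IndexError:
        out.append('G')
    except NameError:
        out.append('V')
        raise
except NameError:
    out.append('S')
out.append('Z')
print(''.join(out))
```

Execution trace: 'V' (except NameError) → 'S' (outer except NameError) → 'Z' (after the try/except). Output: VSZ

Answer: VSZ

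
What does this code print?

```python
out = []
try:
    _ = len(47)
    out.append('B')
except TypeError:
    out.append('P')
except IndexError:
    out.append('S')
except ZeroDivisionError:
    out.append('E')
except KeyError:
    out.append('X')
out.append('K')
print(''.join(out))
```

Execution trace: 'P' (except TypeError) → 'K' (after the try/except). Output: PK

Answer: PK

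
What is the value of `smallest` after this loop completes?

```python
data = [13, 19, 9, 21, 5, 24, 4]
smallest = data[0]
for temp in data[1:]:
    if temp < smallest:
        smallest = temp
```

Minimum of [13, 19, 9, 21, 5, 24, 4]
`smallest` takes the values: 13 → 9 → 5 → 4

Answer: 4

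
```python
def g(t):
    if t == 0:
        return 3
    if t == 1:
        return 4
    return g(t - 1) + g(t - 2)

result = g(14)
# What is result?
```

Build up from base cases: g(0)=3, g(1)=4, g(2)=7, g(3)=11, g(4)=18, g(5)=29, g(6)=47, ..., g(14)=2207

Answer: 2207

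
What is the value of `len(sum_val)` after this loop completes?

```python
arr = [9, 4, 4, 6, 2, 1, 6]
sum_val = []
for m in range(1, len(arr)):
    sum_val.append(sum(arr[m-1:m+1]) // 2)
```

Number of 2-element averages
`sum_val` takes the values: [] → [6] → [6, 4] → [6, 4, 5] → [6, 4, 5, 4] → [6, 4, 5, 4, 1] → [6, 4, 5, 4, 1, 3]
So `len(sum_val)` = 6

Answer: 6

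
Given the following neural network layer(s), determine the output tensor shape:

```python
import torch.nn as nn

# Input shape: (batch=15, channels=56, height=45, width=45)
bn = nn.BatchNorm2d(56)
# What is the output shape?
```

Input: (15, 56, 45, 45) -> Output: (15, 56, 45, 45)

Answer: (15, 56, 45, 45)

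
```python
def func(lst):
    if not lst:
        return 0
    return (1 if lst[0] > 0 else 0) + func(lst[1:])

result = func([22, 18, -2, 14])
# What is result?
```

Count of positive elements in [22, 18, -2, 14] = 3

Answer: 3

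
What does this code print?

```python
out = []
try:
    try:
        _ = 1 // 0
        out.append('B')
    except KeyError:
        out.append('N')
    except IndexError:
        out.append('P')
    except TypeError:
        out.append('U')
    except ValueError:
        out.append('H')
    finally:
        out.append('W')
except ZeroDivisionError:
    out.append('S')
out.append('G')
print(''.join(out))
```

Execution trace: 'W' (finally) → 'S' (outer except ZeroDivisionError) → 'G' (after the try/except). Output: WSG

Answer: WSG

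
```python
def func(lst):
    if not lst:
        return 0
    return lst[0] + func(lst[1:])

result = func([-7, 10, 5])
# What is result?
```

(-7) + 10 + 5 + 0 = 8

Answer: 8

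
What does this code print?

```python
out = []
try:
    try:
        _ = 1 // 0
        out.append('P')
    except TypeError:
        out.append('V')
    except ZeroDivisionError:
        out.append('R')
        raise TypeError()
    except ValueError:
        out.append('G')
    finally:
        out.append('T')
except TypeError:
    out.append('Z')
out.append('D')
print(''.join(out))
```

Execution trace: 'R' (inner except ZeroDivisionError) → 'T' (inner finally) → 'Z' (outer except TypeError) → 'D' (after the try/except). Output: RTZD

Answer: RTZD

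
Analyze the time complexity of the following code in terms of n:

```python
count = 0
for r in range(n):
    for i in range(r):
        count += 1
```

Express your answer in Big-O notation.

Each loop level contributes: n × n. Multiplying the contributions gives O(n^2).

Answer: O(n^2)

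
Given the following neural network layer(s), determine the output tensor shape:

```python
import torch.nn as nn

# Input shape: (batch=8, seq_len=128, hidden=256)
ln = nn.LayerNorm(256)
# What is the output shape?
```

Input: (8, 128, 256) -> Output: (8, 128, 256)

Answer: (8, 128, 256)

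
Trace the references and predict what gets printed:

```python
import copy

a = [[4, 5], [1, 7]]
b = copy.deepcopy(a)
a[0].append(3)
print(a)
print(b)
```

Key concept: deep copy is fully independent.
Step by step:
`a = [[4, 5], [1, 7]]` → a = [[4, 5], [1, 7]]
`b = copy.deepcopy(a)` → b = [[4, 5], [1, 7]]
`a[0].append(3)` → a = [[4, 5, 3], [1, 7]]
`print(a)` → prints [[4, 5, 3], [1, 7]]
`print(b)` → prints [[4, 5], [1, 7]]

Answer:
[[4, 5, 3], [1, 7]]
[[4, 5], [1, 7]]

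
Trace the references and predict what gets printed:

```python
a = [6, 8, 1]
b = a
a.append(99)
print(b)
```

Key concept: basic list aliasing.
Step by step:
`a = [6, 8, 1]` → a = [6, 8, 1]
`b = a` → b = [6, 8, 1] (same object as a)
`a.append(99)` → a = [6, 8, 1, 99] (same object as b); b = [6, 8, 1, 99] (same object as a)
`print(b)` → prints [6, 8, 1, 99]

Answer: [6, 8, 1, 99]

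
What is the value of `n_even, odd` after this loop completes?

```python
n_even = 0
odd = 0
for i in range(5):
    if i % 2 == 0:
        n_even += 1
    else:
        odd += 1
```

Count evens and odds in range(5)
`n_even, odd` takes the values: (0, 0) → (1, 0) → (1, 1) → (2, 1) → (2, 2) → (3, 2)

Answer: 3, 2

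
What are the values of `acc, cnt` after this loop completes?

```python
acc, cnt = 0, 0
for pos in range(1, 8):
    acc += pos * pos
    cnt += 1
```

Sum of squares and count
`acc, cnt` takes the values: (0, 0) → (1, 0) → (1, 1) → (5, 1) → (5, 2) → (14, 2) → (14, 3) → (30, 3) → (30, 4) → (55, 4) → (55, 5) → (91, 5) → (91, 6) → (140, 6) → (140, 7)

Answer: 140, 7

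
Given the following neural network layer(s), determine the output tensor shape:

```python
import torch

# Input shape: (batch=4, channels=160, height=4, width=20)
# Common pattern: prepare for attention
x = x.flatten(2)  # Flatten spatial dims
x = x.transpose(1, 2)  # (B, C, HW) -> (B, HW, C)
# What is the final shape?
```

Input: (4, 160, 4, 20) -> after flatten(2): (4, 160, 80) -> Output: (4, 80, 160)

Answer: (4, 80, 160)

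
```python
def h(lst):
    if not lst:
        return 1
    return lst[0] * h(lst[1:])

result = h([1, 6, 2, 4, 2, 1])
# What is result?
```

Product over [1, 6, 2, 4, 2, 1] = 1 * 6 * 2 * 4 * 2 * 1 = 96

Answer: 96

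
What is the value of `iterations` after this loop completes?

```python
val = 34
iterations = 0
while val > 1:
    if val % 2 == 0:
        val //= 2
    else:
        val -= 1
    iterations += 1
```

Steps to reduce 34 to 1
`iterations` takes the values: 0 → 1 → 2 → 3 → 4 → 5 → 6

Answer: 6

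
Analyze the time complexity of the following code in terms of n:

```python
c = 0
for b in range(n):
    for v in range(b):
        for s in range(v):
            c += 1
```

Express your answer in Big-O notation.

Each loop level contributes: n × n × n. Multiplying the contributions gives O(n^3).

Answer: O(n^3)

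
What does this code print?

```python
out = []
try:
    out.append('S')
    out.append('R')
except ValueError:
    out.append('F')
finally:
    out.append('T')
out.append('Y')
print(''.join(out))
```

Execution trace: 'S' (try body) → 'R' (try body, no exception) → 'T' (finally) → 'Y' (after the try/except). Output: SRTY

Answer: SRTY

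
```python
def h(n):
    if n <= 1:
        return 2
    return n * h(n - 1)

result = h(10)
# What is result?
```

h(10) = 10 * 9 * 8 * 7 * 6 * 5 * 4 * 3 * 2 * 2 = 7257600

Answer: 7257600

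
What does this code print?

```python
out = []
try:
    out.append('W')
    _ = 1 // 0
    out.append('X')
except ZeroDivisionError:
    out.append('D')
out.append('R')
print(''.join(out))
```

Execution trace: 'W' (try body) → 'D' (except ZeroDivisionError) → 'R' (after the try/except). Output: WDR

Answer: WDR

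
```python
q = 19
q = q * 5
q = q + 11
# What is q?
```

Trace:
`q = 19` → q = 19
`q = q * 5` → q = 95
`q = q + 11` → q = 106
So q = 106

Answer: 106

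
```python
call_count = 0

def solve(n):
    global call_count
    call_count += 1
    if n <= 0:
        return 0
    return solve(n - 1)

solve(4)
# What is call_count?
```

Linear recursion stepping by 1: 5 calls from n=4 down to ≤0.

Answer: 5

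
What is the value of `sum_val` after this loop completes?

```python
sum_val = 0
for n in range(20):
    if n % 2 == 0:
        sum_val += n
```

Sum of even numbers 0 to 19
`sum_val` takes the values: 0 → 2 → 6 → 12 → 20 → 30 → 42 → 56 → 72 → 90

Answer: 90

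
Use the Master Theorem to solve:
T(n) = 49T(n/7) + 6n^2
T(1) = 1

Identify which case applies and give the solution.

a=49, b=7, f(n)=6n^2. log_7(49) = 2. Since c=2 = 2, Case 2 applies: T(n) = Θ(n^log_b(a) · log n) = O(n^2 log n).

Answer: O(n^2 log n) - Case 2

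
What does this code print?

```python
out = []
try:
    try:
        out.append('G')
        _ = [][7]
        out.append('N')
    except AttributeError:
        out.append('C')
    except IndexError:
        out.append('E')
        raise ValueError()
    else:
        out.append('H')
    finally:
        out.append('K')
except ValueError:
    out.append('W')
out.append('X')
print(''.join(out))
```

Execution trace: 'G' (try body) → 'E' (except IndexError) → 'K' (finally) → 'W' (outer except ValueError) → 'X' (after the try/except). Output: GEKWX

Answer: GEKWX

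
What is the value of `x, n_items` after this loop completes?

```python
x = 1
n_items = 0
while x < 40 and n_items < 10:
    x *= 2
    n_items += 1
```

Double until >= 40 or 10 iterations
`x, n_items` takes the values: (1, 0) → (2, 0) → (2, 1) → (4, 1) → (4, 2) → (8, 2) → (8, 3) → (16, 3) → (16, 4) → (32, 4) → (32, 5) → (64, 5) → (64, 6)

Answer: 64, 6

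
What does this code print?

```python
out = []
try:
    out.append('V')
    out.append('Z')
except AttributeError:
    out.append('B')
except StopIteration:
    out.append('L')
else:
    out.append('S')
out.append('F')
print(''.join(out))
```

Execution trace: 'V' (try body) → 'Z' (try body, no exception) → 'S' (else) → 'F' (after the try/except). Output: VZSF

Answer: VZSF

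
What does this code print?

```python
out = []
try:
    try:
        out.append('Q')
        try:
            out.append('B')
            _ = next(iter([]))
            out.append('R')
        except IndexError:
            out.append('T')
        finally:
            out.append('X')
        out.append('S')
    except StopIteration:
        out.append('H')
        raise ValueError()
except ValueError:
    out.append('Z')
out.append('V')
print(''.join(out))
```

Execution trace: 'Q' (try body) → 'B' (inner try body) → 'X' (inner finally) → 'H' (except StopIteration) → 'Z' (outer except ValueError) → 'V' (after the try/except). Output: QBXHZV

Answer: QBXHZV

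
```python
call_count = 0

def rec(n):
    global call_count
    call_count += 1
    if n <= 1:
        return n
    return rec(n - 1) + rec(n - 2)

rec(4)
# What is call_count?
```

Calls(n) = 1 + Calls(n-1) + Calls(n-2); Calls(0)=Calls(1)=1. For n=4 this gives 9.

Answer: 9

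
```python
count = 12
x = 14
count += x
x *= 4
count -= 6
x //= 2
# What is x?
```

Trace:
`count = 12` → count = 12
`x = 14` → x = 14
`count += x` → count = 26
`x *= 4` → x = 56
`count -= 6` → count = 20
`x //= 2` → x = 28
So x = 28

Answer: 28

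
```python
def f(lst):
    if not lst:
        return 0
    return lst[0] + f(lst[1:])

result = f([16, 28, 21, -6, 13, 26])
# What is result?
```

16 + 28 + 21 + (-6) + 13 + 26 + 0 = 98

Answer: 98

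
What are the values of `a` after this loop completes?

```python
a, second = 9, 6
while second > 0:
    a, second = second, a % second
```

GCD of 9 and 6
`a` takes the values: 9 → 6 → 3

Answer: 3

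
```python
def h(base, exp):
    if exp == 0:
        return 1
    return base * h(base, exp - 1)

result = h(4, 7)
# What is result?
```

h(4, 7) = 4 * 4 * 4 * 4 * 4 * 4 * 4 = 16384

Answer: 16384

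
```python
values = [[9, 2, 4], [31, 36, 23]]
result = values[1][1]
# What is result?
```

Trace:
`values = [[9, 2, 4], [31, 36, 23]]` → values = [[9, 2, 4], [31, 36, 23]]
`result = values[1][1]` → result = 36
So result = 36

Answer: 36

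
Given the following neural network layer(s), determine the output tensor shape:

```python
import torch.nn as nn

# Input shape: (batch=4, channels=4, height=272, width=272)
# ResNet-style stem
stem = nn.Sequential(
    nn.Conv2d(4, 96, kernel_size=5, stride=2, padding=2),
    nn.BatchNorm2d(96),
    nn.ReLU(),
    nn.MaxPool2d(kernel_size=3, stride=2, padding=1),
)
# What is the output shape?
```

Input: (4, 4, 272, 272) -> after Conv2d 5x5 stride=2: (4, 96, 136, 136) -> Output: (4, 96, 68, 68)

Answer: (4, 96, 68, 68)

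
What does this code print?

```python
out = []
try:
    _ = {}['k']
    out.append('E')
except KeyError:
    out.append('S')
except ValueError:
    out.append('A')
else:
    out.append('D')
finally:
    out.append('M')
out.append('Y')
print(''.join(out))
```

Execution trace: 'S' (except KeyError) → 'M' (finally) → 'Y' (after the try/except). Output: SMY

Answer: SMY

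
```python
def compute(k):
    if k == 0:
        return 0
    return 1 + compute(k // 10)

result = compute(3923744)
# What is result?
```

Count of digits of 3923744: 7

Answer: 7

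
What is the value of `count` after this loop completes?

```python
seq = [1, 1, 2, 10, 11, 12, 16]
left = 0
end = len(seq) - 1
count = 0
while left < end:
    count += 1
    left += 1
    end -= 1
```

Iterations until pointers meet (list length 7)
`count` takes the values: 0 → 1 → 2 → 3

Answer: 3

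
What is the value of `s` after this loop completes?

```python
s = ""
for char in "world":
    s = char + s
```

Reverse 'world'
`s` takes the values: "" → "w" → "ow" → "row" → "lrow" → "dlrow"

Answer: "dlrow"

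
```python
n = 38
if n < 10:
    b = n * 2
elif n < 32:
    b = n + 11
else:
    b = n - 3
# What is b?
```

Trace:
`n = 38` → n = 38
`if n < 10: ...` → n < 10 is False, n < 32 is False, take else branch → b = 35
So b = 35

Answer: 35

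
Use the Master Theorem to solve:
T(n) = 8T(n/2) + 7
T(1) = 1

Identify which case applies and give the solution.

a=8, b=2, f(n)=7. log_2(8) = 3. Since c=0 < 3, Case 1 applies: T(n) = Θ(n^log_b(a)) = O(n^3).

Answer: O(n^3) - Case 1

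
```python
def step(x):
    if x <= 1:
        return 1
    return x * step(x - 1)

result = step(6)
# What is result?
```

step(6) = 6 * 5 * 4 * 3 * 2 * 1 = 720

Answer: 720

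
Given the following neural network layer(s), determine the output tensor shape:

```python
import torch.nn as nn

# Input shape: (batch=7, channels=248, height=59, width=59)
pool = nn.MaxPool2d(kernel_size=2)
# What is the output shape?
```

Input: (7, 248, 59, 59) -> Output: (7, 248, 29, 29)

Answer: (7, 248, 29, 29)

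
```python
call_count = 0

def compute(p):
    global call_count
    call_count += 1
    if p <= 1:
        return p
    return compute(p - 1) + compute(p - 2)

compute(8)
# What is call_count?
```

Calls(p) = 1 + Calls(p-1) + Calls(p-2); Calls(0)=Calls(1)=1. For p=8 this gives 67.

Answer: 67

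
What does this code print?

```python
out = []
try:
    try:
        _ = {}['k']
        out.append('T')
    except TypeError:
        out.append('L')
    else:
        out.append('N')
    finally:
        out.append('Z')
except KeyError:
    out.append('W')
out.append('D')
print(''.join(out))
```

Execution trace: 'Z' (finally) → 'W' (outer except KeyError) → 'D' (after the try/except). Output: ZWD

Answer: ZWD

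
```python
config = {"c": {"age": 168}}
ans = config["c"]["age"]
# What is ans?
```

Trace:
`config = {"c": {"age": 168}}` → config = {'c': {'age': 168}}
`ans = config["c"]["age"]` → ans = 168
So ans = 168

Answer: 168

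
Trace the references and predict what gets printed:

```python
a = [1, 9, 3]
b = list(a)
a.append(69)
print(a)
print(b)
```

Key concept: list() constructor creates copy.
Step by step:
`a = [1, 9, 3]` → a = [1, 9, 3]
`b = list(a)` → b = [1, 9, 3]
`a.append(69)` → a = [1, 9, 3, 69]
`print(a)` → prints [1, 9, 3, 69]
`print(b)` → prints [1, 9, 3]

Answer:
[1, 9, 3, 69]
[1, 9, 3]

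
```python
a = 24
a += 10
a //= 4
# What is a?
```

Trace:
`a = 24` → a = 24
`a += 10` → a = 34
`a //= 4` → a = 8
So a = 8

Answer: 8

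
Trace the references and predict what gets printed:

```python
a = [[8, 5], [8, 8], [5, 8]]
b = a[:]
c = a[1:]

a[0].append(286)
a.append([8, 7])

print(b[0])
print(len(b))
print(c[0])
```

Key concept: slice with nested mutation.
Step by step:
`a = [[8, 5], [8, 8], [5, 8]]` → a = [[8, 5], [8, 8], [5, 8]]
`b = a[:]` → b = [[8, 5], [8, 8], [5, 8]]
`c = a[1:]` → c = [[8, 8], [5, 8]]
`a[0].append(286)` → a = [[8, 5, 286], [8, 8], [5, 8]]; b = [[8, 5, 286], [8, 8], [5, 8]]
`a.append([8, 7])` → a = [[8, 5, 286], [8, 8], [5, 8], [8, 7]]
`print(b[0])` → prints [8, 5, 286]
`print(len(b))` → prints 3
`print(c[0])` → prints [8, 8]

Answer:
[8, 5, 286]
3
[8, 8]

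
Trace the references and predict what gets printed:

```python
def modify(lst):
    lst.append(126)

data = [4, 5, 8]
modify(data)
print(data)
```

Key concept: function modifies passed list.
Step by step:
`data = [4, 5, 8]` → data = [4, 5, 8]
`modify(data)` → data = [4, 5, 8, 126]
`print(data)` → prints [4, 5, 8, 126]

Answer: [4, 5, 8, 126]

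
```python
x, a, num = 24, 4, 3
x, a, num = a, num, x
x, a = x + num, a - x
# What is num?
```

Trace:
`x, a, num = 24, 4, 3` → x = 24; a = 4; num = 3
`x, a, num = a, num, x` → x = 4; a = 3; num = 24
`x, a = x + num, a - x` → x = 28; a = -1
So num = 24

Answer: 24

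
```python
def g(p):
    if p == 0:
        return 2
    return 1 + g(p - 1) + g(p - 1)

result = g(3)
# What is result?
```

g(p) = 1 + 2·g(p-1), g(0)=2. Closed form: (2+1)·2^3 - 1 = 23.

Answer: 23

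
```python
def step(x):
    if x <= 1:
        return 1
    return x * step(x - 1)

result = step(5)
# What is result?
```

step(5) = 5 * 4 * 3 * 2 * 1 = 120

Answer: 120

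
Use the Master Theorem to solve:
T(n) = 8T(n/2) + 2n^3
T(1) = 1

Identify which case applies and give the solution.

a=8, b=2, f(n)=2n^3. log_2(8) = 3. Since c=3 = 3, Case 2 applies: T(n) = Θ(n^log_b(a) · log n) = O(n^3 log n).

Answer: O(n^3 log n) - Case 2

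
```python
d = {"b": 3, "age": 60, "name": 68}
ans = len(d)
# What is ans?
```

Trace:
`d = {"b": 3, "age": 60, "name": 68}` → d = {'b': 3, 'age': 60, 'name': 68}
`ans = len(d)` → ans = 3
So ans = 3

Answer: 3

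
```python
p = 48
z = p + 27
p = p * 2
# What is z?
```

Trace:
`p = 48` → p = 48
`z = p + 27` → z = 75
`p = p * 2` → p = 96
So z = 75

Answer: 75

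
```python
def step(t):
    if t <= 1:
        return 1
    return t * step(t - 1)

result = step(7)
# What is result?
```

step(7) = 7 * 6 * 5 * 4 * 3 * 2 * 1 = 5040

Answer: 5040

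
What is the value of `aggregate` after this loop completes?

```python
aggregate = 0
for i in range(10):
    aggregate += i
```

Sum of 0 to 9 = 45
`aggregate` takes the values: 0 → 1 → 3 → 6 → 10 → 15 → 21 → 28 → 36 → 45

Answer: 45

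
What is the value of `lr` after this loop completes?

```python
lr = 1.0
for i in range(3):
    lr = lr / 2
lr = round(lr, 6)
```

Halving LR 3 times: 1 / 2^3
`lr` takes the values: 1.0 → 0.5 → 0.25 → 0.125

Answer: 0.125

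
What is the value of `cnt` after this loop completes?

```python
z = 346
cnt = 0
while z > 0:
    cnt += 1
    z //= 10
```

Count digits by repeated division by 10
`cnt` takes the values: 0 → 1 → 2 → 3

Answer: 3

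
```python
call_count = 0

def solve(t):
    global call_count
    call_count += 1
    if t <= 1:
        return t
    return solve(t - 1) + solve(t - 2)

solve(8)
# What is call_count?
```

Calls(t) = 1 + Calls(t-1) + Calls(t-2); Calls(0)=Calls(1)=1. For t=8 this gives 67.

Answer: 67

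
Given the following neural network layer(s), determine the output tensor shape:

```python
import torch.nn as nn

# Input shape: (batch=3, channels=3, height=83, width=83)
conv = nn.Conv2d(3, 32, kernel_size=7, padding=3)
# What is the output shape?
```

Input: (3, 3, 83, 83) -> Output: (3, 32, 83, 83)

Answer: (3, 32, 83, 83)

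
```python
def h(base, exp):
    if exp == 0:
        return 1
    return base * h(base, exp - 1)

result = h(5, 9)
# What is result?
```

h(5, 9) = 5 * 5 * 5 * 5 * 5 * 5 * 5 * 5 * 5 = 1953125

Answer: 1953125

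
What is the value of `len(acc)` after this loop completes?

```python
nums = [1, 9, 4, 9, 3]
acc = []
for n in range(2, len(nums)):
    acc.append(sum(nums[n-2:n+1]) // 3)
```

Number of 3-element averages
`acc` takes the values: [] → [4] → [4, 7] → [4, 7, 5]
So `len(acc)` = 3

Answer: 3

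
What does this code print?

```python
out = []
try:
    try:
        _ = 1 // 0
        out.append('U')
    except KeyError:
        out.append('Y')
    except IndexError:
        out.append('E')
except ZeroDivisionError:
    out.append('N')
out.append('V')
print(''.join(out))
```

Execution trace: 'N' (outer except ZeroDivisionError) → 'V' (after the try/except). Output: NV

Answer: NV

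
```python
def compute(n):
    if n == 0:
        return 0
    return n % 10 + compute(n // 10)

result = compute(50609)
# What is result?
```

Sum of digits of 50609: 9 + 0 + 6 + 0 + 5 = 20

Answer: 20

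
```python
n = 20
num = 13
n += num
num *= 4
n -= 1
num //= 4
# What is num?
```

Trace:
`n = 20` → n = 20
`num = 13` → num = 13
`n += num` → n = 33
`num *= 4` → num = 52
`n -= 1` → n = 32
`num //= 4` → num = 13
So num = 13

Answer: 13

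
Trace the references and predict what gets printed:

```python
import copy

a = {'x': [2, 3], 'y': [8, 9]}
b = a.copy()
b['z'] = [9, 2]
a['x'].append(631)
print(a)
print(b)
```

Key concept: shallow copy of dict with mutable values.
Step by step:
`a = {'x': [2, 3], 'y': [8, 9]}` → a = {'x': [2, 3], 'y': [8, 9]}
`b = a.copy()` → b = {'x': [2, 3], 'y': [8, 9]}
`b['z'] = [9, 2]` → b = {'x': [2, 3], 'y': [8, 9], 'z': [9, 2]}
`a['x'].append(631)` → a = {'x': [2, 3, 631], 'y': [8, 9]}; b = {'x': [2, 3, 631], 'y': [8, 9], 'z': [9, 2]}
`print(a)` → prints {'x': [2, 3, 631], 'y': [8, 9]}
`print(b)` → prints {'x': [2, 3, 631], 'y': [8, 9], 'z': [9, 2]}

Answer:
{'x': [2, 3, 631], 'y': [8, 9]}
{'x': [2, 3, 631], 'y': [8, 9], 'z': [9, 2]}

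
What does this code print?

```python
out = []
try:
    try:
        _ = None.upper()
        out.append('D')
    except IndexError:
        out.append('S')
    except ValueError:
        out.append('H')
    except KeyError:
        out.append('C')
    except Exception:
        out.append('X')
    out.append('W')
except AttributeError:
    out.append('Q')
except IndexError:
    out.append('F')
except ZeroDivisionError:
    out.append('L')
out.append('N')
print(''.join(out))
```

Execution trace: 'X' (inner except Exception) → 'W' (try body, no exception) → 'N' (after the try/except). Output: XWN

Answer: XWN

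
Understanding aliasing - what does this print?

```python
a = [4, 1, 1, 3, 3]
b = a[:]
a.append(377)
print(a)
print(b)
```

Key concept: slice [:] creates copy.
Step by step:
`a = [4, 1, 1, 3, 3]` → a = [4, 1, 1, 3, 3]
`b = a[:]` → b = [4, 1, 1, 3, 3]
`a.append(377)` → a = [4, 1, 1, 3, 3, 377]
`print(a)` → prints [4, 1, 1, 3, 3, 377]
`print(b)` → prints [4, 1, 1, 3, 3]

Answer:
[4, 1, 1, 3, 3, 377]
[4, 1, 1, 3, 3]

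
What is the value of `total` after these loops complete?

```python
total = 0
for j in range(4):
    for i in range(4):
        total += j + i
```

Sum of all j+i for j,i in 4x4
`total` takes the values: 0 → 1 → 3 → 6 → 7 → 9 → 12 → 16 → 18 → 21 → 25 → 30 → 33 → 37 → 42 → 48

Answer: 48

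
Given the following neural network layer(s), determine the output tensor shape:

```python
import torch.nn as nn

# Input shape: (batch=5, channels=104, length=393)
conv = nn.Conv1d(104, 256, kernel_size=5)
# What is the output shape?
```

Input: (5, 104, 393) -> Output: (5, 256, 389)

Answer: (5, 256, 389)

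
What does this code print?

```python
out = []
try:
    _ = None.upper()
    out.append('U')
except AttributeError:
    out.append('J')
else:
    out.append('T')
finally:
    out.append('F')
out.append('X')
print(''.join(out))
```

Execution trace: 'J' (except AttributeError) → 'F' (finally) → 'X' (after the try/except). Output: JFX

Answer: JFX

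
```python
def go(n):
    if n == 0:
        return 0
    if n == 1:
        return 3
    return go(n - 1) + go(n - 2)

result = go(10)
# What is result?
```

Build up from base cases: go(0)=0, go(1)=3, go(2)=3, go(3)=6, go(4)=9, go(5)=15, go(6)=24, ..., go(10)=165

Answer: 165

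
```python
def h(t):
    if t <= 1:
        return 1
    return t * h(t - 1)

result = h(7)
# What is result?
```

h(7) = 7 * 6 * 5 * 4 * 3 * 2 * 1 = 5040

Answer: 5040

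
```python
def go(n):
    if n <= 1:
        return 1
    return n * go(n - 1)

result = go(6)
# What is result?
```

go(6) = 6 * 5 * 4 * 3 * 2 * 1 = 720

Answer: 720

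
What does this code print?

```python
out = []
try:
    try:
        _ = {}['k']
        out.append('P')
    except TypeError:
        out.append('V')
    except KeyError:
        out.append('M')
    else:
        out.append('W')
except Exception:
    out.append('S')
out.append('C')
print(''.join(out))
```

Execution trace: 'M' (inner except KeyError) → 'C' (after the try/except). Output: MC

Answer: MC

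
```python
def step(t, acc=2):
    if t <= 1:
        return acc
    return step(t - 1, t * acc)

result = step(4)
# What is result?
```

Accumulator trace (n, acc): (4, 2) -> (3, 8) -> (2, 24) -> (1, 48) -> return 48

Answer: 48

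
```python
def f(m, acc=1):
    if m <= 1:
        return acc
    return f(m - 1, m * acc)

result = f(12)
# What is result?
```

Accumulator trace (n, acc): (12, 1) -> (11, 12) -> (10, 132) -> (9, 1320) -> (8, 11880) -> (7, 95040) -> (6, 665280) -> (5, 3991680) -> (4, 19958400) -> (3, 79833600) -> (2, 239500800) -> (1, 479001600) -> return 479001600

Answer: 479001600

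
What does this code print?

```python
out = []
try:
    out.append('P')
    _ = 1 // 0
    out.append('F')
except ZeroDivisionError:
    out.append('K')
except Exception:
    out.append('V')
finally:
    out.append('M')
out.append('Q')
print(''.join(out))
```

Execution trace: 'P' (try body) → 'K' (except ZeroDivisionError) → 'M' (finally) → 'Q' (after the try/except). Output: PKMQ

Answer: PKMQ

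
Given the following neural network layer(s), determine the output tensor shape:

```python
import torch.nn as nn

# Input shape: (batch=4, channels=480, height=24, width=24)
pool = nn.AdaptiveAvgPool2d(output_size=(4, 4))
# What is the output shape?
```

Input: (4, 480, 24, 24) -> Output: (4, 480, 4, 4)

Answer: (4, 480, 4, 4)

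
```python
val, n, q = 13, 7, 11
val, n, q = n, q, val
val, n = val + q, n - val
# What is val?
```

Trace:
`val, n, q = 13, 7, 11` → val = 13; n = 7; q = 11
`val, n, q = n, q, val` → val = 7; n = 11; q = 13
`val, n = val + q, n - val` → val = 20; n = 4
So val = 20

Answer: 20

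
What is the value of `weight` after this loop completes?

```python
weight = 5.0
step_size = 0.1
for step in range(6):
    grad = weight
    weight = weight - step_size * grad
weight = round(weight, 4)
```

Gradient descent: w = 5.0 * (1 - 0.1)^6
`weight` takes the values: 5.0 → 4.5 → 4.05 → 3.645 → 3.2805 → 2.95245 → 2.657205 → 2.6572

Answer: 2.6572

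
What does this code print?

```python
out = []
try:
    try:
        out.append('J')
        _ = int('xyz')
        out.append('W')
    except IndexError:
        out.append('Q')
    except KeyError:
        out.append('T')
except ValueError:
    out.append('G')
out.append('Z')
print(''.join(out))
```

Execution trace: 'J' (inner try body) → 'G' (outer except ValueError) → 'Z' (after the try/except). Output: JGZ

Answer: JGZ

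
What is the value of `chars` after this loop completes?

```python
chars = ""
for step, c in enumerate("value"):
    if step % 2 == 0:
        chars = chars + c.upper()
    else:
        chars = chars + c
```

Uppercase even positions in 'value'
`chars` takes the values: "" → "V" → "Va" → "VaL" → "VaLu" → "VaLuE"

Answer: "VaLuE"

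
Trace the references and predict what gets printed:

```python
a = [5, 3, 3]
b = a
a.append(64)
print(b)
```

Key concept: basic list aliasing.
Step by step:
`a = [5, 3, 3]` → a = [5, 3, 3]
`b = a` → b = [5, 3, 3] (same object as a)
`a.append(64)` → a = [5, 3, 3, 64] (same object as b); b = [5, 3, 3, 64] (same object as a)
`print(b)` → prints [5, 3, 3, 64]

Answer: [5, 3, 3, 64]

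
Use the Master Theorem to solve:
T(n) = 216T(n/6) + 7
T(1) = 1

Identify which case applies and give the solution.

a=216, b=6, f(n)=7. log_6(216) = 3. Since c=0 < 3, Case 1 applies: T(n) = Θ(n^log_b(a)) = O(n^3).

Answer: O(n^3) - Case 1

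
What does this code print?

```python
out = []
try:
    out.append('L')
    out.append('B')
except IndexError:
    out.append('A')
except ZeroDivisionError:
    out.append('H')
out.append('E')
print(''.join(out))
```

Execution trace: 'L' (try body) → 'B' (try body, no exception) → 'E' (after the try/except). Output: LBE

Answer: LBE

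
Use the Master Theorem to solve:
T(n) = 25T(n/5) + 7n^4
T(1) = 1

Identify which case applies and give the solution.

a=25, b=5, f(n)=7n^4. log_5(25) = 2. Since c=4 > 2 and the regularity condition holds (25(n/5)^4 = (25/5^4)n^4 with 25/5^4 < 1), Case 3 applies: T(n) = Θ(f(n)) = O(n^4).

Answer: O(n^4) - Case 3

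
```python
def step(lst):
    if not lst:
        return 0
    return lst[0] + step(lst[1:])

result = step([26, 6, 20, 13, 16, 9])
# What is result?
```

26 + 6 + 20 + 13 + 16 + 9 + 0 = 90

Answer: 90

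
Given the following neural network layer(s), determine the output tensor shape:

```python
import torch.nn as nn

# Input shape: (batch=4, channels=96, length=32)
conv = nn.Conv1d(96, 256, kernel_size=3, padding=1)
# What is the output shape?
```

Input: (4, 96, 32) -> Output: (4, 256, 32)

Answer: (4, 256, 32)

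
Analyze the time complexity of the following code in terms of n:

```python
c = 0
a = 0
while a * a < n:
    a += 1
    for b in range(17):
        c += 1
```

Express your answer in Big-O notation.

Each loop level contributes: √n × 1. Multiplying the contributions gives O(√n).

Answer: O(√n)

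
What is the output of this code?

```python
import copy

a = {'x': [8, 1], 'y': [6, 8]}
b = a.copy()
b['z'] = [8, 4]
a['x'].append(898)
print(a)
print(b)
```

Key concept: shallow copy of dict with mutable values.
Step by step:
`a = {'x': [8, 1], 'y': [6, 8]}` → a = {'x': [8, 1], 'y': [6, 8]}
`b = a.copy()` → b = {'x': [8, 1], 'y': [6, 8]}
`b['z'] = [8, 4]` → b = {'x': [8, 1], 'y': [6, 8], 'z': [8, 4]}
`a['x'].append(898)` → a = {'x': [8, 1, 898], 'y': [6, 8]}; b = {'x': [8, 1, 898], 'y': [6, 8], 'z': [8, 4]}
`print(a)` → prints {'x': [8, 1, 898], 'y': [6, 8]}
`print(b)` → prints {'x': [8, 1, 898], 'y': [6, 8], 'z': [8, 4]}

Answer:
{'x': [8, 1, 898], 'y': [6, 8]}
{'x': [8, 1, 898], 'y': [6, 8], 'z': [8, 4]}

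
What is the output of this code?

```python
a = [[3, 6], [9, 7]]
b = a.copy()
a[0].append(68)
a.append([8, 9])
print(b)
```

Key concept: shallow copy with nested lists.
Step by step:
`a = [[3, 6], [9, 7]]` → a = [[3, 6], [9, 7]]
`b = a.copy()` → b = [[3, 6], [9, 7]]
`a[0].append(68)` → a = [[3, 6, 68], [9, 7]]; b = [[3, 6, 68], [9, 7]]
`a.append([8, 9])` → a = [[3, 6, 68], [9, 7], [8, 9]]
`print(b)` → prints [[3, 6, 68], [9, 7]]

Answer: [[3, 6, 68], [9, 7]]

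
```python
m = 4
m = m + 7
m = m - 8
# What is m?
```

Trace:
`m = 4` → m = 4
`m = m + 7` → m = 11
`m = m - 8` → m = 3
So m = 3

Answer: 3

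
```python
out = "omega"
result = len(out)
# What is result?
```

Trace:
`out = "omega"` → out = 'omega'
`result = len(out)` → result = 5
So result = 5

Answer: 5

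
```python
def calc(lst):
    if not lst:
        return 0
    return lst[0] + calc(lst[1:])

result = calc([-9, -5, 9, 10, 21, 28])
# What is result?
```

(-9) + (-5) + 9 + 10 + 21 + 28 + 0 = 54

Answer: 54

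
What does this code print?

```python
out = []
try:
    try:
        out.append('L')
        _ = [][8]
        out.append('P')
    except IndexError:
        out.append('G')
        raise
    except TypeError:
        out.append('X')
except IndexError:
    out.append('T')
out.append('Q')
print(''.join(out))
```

Execution trace: 'L' (inner try body) → 'G' (inner except IndexError) → 'T' (outer except IndexError) → 'Q' (after the try/except). Output: LGTQ

Answer: LGTQ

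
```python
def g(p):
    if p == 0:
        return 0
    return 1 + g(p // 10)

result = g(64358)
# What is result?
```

Count of digits of 64358: 5

Answer: 5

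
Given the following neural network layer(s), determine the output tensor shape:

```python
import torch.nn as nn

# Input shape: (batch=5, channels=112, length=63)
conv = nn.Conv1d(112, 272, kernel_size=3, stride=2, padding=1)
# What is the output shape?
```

Input: (5, 112, 63) -> Output: (5, 272, 32)

Answer: (5, 272, 32)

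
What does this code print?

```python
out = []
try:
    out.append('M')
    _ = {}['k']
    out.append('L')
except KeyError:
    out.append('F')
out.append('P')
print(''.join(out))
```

Execution trace: 'M' (try body) → 'F' (except KeyError) → 'P' (after the try/except). Output: MFP

Answer: MFP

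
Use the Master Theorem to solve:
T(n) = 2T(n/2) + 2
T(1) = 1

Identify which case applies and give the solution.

a=2, b=2, f(n)=2. log_2(2) = 1. Since c=0 < 1, Case 1 applies: T(n) = Θ(n^log_b(a)) = O(n).

Answer: O(n) - Case 1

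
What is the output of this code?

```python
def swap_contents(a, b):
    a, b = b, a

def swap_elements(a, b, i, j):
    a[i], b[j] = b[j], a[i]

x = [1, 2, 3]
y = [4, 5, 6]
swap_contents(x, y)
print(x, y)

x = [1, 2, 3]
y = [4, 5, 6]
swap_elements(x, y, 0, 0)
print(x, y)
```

Key concept: parameter rebinding vs mutation.
Step by step:
`x = [1, 2, 3]` → x = [1, 2, 3]
`y = [4, 5, 6]` → y = [4, 5, 6]
`swap_contents(x, y)` → no visible change to tracked variables
`print(x, y)` → prints [1, 2, 3] [4, 5, 6]
`x = [1, 2, 3]` → x = [1, 2, 3]
`y = [4, 5, 6]` → y = [4, 5, 6]
`swap_elements(x, y, 0, 0)` → x = [4, 2, 3]; y = [1, 5, 6]
`print(x, y)` → prints [4, 2, 3] [1, 5, 6]

Answer:
[1, 2, 3] [4, 5, 6]
[4, 2, 3] [1, 5, 6]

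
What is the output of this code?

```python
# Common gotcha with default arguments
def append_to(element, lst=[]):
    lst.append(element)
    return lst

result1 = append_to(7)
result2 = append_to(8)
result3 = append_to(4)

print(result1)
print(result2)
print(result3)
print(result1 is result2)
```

Key concept: mutable default argument gotcha.
Step by step:
`result1 = append_to(7)` → result1 = [7]
`result2 = append_to(8)` → result1 = [7, 8] (same object as result2); result2 = [7, 8] (same object as result1)
`result3 = append_to(4)` → result1 = [7, 8, 4] (same object as result2, result3); result2 = [7, 8, 4] (same object as result1, result3); result3 = [7, 8, 4] (same object as result1, result2)
`print(result1)` → prints [7, 8, 4]
`print(result2)` → prints [7, 8, 4]
`print(result3)` → prints [7, 8, 4]
`print(result1 is result2)` → prints True

Answer:
[7, 8, 4]
[7, 8, 4]
[7, 8, 4]
True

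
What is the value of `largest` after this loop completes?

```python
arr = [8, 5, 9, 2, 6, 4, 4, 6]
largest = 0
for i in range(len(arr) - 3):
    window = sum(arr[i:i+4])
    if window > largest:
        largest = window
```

Max sum of 4-element window in [8, 5, 9, 2, 6, 4, 4, 6]
`largest` takes the values: 0 → 24

Answer: 24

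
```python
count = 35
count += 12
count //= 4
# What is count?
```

Trace:
`count = 35` → count = 35
`count += 12` → count = 47
`count //= 4` → count = 11
So count = 11

Answer: 11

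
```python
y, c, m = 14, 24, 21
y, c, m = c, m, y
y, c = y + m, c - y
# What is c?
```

Trace:
`y, c, m = 14, 24, 21` → y = 14; c = 24; m = 21
`y, c, m = c, m, y` → y = 24; c = 21; m = 14
`y, c = y + m, c - y` → y = 38; c = -3
So c = -3

Answer: -3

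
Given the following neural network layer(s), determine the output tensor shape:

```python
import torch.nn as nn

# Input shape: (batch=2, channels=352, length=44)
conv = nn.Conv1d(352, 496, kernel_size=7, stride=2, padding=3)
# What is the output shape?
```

Input: (2, 352, 44) -> Output: (2, 496, 22)

Answer: (2, 496, 22)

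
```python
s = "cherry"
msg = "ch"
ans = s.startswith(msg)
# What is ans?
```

Trace:
`s = "cherry"` → s = 'cherry'
`msg = "ch"` → msg = 'ch'
`ans = s.startswith(msg)` → ans = True
So ans = True

Answer: True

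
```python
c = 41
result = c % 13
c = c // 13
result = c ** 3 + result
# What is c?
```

Trace:
`c = 41` → c = 41
`result = c % 13` → result = 2
`c = c // 13` → c = 3
`result = c ** 3 + result` → result = 29
So c = 3

Answer: 3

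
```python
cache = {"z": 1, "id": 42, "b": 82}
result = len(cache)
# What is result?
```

Trace:
`cache = {"z": 1, "id": 42, "b": 82}` → cache = {'z': 1, 'id': 42, 'b': 82}
`result = len(cache)` → result = 3
So result = 3

Answer: 3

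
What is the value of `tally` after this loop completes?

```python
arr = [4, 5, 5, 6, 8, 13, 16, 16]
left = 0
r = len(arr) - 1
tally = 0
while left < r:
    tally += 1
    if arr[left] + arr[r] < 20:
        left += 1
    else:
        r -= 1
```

Steps to find pair summing to 20
`tally` takes the values: 0 → 1 → 2 → 3 → 4 → 5 → 6 → 7

Answer: 7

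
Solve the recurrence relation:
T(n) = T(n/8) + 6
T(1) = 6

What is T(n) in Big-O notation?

Each step divides n by 8 and adds 6. After log_8(n) steps we reach T(1)=6. So T(n) = 6·log_8(n) + 6 = O(log n).

Answer: O(log n)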